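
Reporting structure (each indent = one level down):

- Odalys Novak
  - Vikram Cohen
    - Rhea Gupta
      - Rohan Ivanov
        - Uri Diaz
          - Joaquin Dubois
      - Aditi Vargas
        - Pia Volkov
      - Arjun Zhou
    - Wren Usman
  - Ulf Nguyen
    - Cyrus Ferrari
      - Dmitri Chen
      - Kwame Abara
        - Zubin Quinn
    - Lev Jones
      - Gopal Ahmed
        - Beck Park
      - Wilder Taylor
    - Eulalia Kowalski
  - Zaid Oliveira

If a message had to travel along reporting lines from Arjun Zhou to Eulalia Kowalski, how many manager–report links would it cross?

Arjun Zhou is 3 levels below Odalys Novak, and Eulalia Kowalski is 2 levels below Odalys Novak (their lowest common manager). The shortest path runs up from Arjun Zhou to Odalys Novak and back down to Eulalia Kowalski: 3 + 2 = 5 links.

5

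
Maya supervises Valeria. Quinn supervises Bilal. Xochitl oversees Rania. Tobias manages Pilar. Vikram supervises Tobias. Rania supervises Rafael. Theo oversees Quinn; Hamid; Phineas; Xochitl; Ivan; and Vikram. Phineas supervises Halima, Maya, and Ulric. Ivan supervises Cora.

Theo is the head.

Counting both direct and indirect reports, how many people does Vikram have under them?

2

Vikram directly manages Tobias. Under Tobias: Pilar (1). That's 2 in total.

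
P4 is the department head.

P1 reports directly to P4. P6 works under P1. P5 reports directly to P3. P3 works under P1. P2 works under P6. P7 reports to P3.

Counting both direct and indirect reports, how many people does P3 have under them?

2

P3 directly manages P5, P7. P5 has no reports. P7 has no reports. So P3's organization is 2 direct reports plus everyone under them: 1 + 1 = 2.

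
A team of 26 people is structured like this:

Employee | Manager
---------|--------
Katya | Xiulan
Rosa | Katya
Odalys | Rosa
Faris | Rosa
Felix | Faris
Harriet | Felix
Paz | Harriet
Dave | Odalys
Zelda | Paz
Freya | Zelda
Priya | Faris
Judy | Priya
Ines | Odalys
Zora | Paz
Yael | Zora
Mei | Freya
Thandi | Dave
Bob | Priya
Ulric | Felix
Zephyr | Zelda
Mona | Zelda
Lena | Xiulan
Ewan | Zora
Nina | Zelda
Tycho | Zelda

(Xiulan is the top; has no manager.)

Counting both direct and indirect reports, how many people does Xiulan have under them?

Xiulan directly manages Katya, Lena. Under Katya: Rosa, Faris, Priya, Bob, Judy, Felix, Ulric, Harriet, Paz, Zora, Ewan, Yael, Zelda, Tycho, Nina, Mona, Zephyr, Freya, Mei, Odalys, Ines, Dave, Thandi (23). Lena has no reports. So Xiulan's organization is 2 direct reports plus everyone under them: 24 + 1 = 25.

25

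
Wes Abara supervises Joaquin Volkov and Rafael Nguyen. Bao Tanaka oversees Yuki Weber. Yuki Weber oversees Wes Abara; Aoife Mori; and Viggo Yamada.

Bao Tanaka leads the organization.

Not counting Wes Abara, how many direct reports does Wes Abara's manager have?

2

Wes Abara reports to Yuki Weber. Yuki Weber's other direct reports are Aoife Mori, Viggo Yamada — 2 peers.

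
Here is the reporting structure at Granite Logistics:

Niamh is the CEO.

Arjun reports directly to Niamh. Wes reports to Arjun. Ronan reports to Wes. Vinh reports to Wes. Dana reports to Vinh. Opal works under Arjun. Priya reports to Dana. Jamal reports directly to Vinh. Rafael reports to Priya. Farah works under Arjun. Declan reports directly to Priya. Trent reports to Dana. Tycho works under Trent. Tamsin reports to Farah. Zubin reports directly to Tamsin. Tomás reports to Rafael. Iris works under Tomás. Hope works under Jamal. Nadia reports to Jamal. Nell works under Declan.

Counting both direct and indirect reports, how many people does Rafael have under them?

2

Rafael directly manages Tomás. Under Tomás: Iris (1). That's 2 in total.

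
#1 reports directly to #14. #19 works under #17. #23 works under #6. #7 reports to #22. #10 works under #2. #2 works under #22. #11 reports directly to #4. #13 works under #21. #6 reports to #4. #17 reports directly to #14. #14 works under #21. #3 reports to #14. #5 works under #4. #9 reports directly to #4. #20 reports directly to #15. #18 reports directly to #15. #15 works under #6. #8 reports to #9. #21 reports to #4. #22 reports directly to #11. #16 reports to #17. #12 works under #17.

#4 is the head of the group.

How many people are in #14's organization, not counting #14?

6

#14 directly manages #3, #17, #1. #3 has no reports. Under #17: #16, #12, #19 (3). #1 has no reports. So #14's organization is 3 direct reports plus everyone under them: 1 + 4 + 1 = 6.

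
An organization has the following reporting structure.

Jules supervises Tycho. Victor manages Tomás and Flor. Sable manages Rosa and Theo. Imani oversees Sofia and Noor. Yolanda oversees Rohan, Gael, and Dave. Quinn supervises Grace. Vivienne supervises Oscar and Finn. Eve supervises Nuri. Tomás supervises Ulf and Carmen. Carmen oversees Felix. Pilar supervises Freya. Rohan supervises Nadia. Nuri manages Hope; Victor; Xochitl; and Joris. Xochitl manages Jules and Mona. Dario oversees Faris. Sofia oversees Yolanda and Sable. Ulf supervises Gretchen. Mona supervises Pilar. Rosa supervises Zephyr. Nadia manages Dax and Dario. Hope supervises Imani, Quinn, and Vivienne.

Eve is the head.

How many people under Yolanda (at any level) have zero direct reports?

4

The people in Yolanda's organization with no one reporting to them are Gael, Dave, Dax, Faris. That is 4.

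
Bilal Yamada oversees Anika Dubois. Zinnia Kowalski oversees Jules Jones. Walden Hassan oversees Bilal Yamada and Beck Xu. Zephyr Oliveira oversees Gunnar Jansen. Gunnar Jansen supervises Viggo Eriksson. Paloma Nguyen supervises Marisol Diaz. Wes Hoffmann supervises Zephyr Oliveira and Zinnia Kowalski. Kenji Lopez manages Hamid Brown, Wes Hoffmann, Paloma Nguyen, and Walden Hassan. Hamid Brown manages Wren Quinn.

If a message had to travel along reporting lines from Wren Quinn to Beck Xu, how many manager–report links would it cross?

Wren Quinn is 2 levels below Kenji Lopez, and Beck Xu is 2 levels below Kenji Lopez (their lowest common manager). The shortest path runs up from Wren Quinn to Kenji Lopez and back down to Beck Xu: 2 + 2 = 4 links.

4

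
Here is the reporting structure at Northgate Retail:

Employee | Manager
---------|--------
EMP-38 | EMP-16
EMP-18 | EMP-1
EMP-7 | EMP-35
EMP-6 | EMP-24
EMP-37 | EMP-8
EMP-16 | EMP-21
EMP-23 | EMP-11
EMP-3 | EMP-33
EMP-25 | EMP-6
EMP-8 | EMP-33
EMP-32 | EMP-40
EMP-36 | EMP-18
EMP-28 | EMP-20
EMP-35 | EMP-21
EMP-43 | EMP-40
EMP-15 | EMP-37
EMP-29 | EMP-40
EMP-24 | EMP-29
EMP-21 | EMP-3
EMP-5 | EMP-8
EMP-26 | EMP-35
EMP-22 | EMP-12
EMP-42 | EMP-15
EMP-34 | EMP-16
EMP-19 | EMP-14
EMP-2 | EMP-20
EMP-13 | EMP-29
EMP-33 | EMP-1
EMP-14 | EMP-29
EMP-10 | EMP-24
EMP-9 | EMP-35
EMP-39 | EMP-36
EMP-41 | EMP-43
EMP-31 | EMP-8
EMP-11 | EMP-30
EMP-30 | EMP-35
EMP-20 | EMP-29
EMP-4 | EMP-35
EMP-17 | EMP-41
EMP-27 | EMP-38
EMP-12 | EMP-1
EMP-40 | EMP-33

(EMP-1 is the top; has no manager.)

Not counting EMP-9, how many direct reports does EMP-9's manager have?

EMP-9 reports to EMP-35. EMP-35's other direct reports are EMP-4, EMP-26, EMP-7, EMP-30 — 4 peers.

4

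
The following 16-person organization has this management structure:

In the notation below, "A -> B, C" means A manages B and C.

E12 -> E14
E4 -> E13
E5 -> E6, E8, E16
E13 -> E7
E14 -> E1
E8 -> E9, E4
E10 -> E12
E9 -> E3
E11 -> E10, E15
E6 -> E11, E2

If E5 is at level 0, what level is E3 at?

Chain from E3 up to E5: E3 → E9 → E8 → E5. That is 3 steps up, so E3 is 3 levels below E5.

3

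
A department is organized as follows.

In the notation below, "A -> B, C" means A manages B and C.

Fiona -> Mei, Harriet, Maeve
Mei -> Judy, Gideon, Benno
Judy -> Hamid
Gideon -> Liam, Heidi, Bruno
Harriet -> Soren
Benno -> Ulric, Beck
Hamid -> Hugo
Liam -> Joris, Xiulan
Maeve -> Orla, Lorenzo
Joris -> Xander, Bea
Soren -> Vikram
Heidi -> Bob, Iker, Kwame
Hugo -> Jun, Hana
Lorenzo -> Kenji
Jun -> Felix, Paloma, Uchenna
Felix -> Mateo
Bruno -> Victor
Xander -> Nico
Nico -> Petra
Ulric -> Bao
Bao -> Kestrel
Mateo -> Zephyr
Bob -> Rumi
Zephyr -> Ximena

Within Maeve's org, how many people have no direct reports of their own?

2

The people in Maeve's organization with no one reporting to them are Kenji, Orla. That is 2.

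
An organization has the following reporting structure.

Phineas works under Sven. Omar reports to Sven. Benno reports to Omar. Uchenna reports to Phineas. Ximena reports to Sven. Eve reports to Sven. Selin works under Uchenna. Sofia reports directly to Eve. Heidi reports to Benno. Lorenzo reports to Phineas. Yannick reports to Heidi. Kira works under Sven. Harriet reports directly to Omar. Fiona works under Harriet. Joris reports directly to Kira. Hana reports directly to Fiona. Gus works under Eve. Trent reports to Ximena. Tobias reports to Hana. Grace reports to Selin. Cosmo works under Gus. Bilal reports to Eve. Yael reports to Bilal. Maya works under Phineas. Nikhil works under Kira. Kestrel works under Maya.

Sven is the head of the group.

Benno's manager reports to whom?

Benno reports to Omar, and Omar reports to Sven. So Benno's skip-level manager is Sven.

Sven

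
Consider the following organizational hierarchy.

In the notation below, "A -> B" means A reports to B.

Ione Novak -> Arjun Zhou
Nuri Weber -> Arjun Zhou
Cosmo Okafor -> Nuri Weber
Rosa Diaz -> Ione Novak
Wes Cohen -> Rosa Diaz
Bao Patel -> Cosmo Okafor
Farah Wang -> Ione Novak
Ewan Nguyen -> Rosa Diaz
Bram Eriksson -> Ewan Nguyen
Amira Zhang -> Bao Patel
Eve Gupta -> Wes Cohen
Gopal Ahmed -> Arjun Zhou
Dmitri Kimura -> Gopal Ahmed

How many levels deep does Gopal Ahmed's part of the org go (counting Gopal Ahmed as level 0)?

The longest chain under Gopal Ahmed runs Gopal Ahmed → Dmitri Kimura, which is 1 level below Gopal Ahmed.

1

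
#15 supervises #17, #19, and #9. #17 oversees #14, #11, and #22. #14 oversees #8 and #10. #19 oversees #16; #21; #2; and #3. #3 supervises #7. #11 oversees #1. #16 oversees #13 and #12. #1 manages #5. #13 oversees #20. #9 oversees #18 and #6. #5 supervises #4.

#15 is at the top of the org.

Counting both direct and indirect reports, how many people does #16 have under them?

3

#16 directly manages #13, #12. Under #13: #20 (1). #12 has no reports. So #16's organization is 2 direct reports plus everyone under them: 2 + 1 = 3.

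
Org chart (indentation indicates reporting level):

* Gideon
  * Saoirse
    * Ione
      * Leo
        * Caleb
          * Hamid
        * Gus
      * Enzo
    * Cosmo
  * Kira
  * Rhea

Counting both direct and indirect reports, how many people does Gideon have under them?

Gideon directly manages Saoirse, Kira, Rhea. Under Saoirse: Cosmo, Ione, Enzo, Leo, Gus, Caleb, Hamid (7). Kira has no reports. Rhea has no reports. So Gideon's organization is 3 direct reports plus everyone under them: 8 + 1 + 1 = 10.

10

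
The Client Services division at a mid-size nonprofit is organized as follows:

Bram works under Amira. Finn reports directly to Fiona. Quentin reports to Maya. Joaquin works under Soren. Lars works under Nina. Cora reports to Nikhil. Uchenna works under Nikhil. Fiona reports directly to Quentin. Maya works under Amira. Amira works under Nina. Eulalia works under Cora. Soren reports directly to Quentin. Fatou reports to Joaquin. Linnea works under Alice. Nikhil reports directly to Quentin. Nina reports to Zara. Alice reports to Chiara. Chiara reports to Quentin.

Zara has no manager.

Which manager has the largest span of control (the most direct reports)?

Quentin

Direct-report counts: Zara has 1; Nina has 2; Amira has 2; Maya has 1; Quentin has 4; Fiona has 1; Nikhil has 2; Cora has 1; Chiara has 1; Alice has 1; Soren has 1; Joaquin has 1. The largest is 4, held by Quentin.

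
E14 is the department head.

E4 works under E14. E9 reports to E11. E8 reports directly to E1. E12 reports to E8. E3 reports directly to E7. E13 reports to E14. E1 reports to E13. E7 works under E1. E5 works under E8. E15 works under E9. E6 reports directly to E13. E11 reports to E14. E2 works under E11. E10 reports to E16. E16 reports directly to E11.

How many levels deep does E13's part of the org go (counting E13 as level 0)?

The longest chain under E13 runs E13 → E1 → E8 → E12, which is 3 levels below E13.

3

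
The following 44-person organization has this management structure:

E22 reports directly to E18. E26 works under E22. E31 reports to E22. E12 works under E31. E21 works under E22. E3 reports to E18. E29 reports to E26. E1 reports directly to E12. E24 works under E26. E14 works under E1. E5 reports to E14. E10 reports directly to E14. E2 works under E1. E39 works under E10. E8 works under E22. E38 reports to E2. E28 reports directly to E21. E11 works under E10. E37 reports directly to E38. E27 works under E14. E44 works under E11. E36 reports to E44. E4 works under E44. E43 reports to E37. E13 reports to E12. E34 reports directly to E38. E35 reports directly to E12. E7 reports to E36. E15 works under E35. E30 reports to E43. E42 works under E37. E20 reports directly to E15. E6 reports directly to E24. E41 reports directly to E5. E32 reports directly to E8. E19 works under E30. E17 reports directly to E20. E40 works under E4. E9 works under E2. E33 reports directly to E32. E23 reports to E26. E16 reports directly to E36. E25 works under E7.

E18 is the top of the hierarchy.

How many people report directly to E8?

E8 directly manages E32. That is 1 direct report.

1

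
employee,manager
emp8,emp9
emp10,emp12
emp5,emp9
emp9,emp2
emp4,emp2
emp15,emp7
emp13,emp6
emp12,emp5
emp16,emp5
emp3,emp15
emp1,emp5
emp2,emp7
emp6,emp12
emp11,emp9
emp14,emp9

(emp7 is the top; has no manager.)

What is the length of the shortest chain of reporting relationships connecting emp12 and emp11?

3

emp12 is 2 levels below emp9, and emp11 is 1 level below emp9 (their lowest common manager). The shortest path runs up from emp12 to emp9 and back down to emp11: 2 + 1 = 3 links.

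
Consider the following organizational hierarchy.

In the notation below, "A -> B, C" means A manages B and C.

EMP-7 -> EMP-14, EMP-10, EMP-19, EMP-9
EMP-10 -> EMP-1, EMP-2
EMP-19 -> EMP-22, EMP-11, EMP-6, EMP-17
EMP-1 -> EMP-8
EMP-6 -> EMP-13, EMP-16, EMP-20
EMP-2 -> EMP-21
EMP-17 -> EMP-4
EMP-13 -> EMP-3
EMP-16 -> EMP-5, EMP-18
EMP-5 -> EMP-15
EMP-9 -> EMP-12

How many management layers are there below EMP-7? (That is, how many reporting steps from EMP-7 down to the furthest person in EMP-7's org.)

The longest chain under EMP-7 runs EMP-7 → EMP-19 → EMP-6 → EMP-16 → EMP-5 → EMP-15, which is 5 levels below EMP-7.

5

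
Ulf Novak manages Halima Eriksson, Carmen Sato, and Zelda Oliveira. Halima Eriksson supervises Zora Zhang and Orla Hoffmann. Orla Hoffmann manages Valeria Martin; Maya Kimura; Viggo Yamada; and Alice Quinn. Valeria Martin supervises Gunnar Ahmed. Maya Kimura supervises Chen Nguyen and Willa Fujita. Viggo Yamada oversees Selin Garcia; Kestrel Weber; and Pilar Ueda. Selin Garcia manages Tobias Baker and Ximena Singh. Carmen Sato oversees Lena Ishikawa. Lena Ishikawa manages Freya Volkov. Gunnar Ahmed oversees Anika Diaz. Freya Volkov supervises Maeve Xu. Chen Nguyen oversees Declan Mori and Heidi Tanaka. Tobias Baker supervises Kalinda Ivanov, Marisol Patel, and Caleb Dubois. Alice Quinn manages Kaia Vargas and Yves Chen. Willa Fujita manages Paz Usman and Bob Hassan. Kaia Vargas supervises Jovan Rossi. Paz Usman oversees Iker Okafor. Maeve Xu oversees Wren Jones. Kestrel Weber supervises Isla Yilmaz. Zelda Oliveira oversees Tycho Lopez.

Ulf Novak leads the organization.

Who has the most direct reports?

Direct-report counts: Ulf Novak has 3; Zelda Oliveira has 1; Carmen Sato has 1; Lena Ishikawa has 1; Freya Volkov has 1; Maeve Xu has 1; Halima Eriksson has 2; Orla Hoffmann has 4; Alice Quinn has 2; Kaia Vargas has 1; Viggo Yamada has 3; Kestrel Weber has 1; Selin Garcia has 2; Tobias Baker has 3; Maya Kimura has 2; Willa Fujita has 2; Paz Usman has 1; Chen Nguyen has 2; Valeria Martin has 1; Gunnar Ahmed has 1. The largest is 4, held by Orla Hoffmann.

Orla Hoffmann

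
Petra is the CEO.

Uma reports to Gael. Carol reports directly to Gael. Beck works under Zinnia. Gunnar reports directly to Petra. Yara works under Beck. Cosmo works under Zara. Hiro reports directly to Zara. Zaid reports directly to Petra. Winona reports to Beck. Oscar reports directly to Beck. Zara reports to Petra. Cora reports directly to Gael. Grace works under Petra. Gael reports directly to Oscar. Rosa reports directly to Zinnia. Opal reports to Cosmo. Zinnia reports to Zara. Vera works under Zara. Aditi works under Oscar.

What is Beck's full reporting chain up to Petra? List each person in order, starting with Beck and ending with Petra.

Beck reports to Zinnia. Zinnia reports to Zara. Zara reports to Petra. Petra is at the top.

Beck -> Zinnia -> Zara -> Petra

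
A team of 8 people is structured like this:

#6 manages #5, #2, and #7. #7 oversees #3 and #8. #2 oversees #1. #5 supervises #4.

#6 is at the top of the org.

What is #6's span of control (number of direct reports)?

#6 directly manages #7, #2, #5. That is 3 direct reports.

3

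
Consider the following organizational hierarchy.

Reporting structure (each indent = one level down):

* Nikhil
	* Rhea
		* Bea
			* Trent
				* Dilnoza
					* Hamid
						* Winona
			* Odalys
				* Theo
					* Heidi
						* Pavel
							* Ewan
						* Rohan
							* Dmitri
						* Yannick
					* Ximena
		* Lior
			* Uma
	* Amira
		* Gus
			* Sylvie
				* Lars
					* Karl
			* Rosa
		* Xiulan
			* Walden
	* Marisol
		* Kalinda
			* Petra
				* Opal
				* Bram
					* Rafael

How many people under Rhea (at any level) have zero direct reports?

The people in Rhea's organization with no one reporting to them are Uma, Ximena, Yannick, Dmitri, Ewan, Winona. That is 6.

6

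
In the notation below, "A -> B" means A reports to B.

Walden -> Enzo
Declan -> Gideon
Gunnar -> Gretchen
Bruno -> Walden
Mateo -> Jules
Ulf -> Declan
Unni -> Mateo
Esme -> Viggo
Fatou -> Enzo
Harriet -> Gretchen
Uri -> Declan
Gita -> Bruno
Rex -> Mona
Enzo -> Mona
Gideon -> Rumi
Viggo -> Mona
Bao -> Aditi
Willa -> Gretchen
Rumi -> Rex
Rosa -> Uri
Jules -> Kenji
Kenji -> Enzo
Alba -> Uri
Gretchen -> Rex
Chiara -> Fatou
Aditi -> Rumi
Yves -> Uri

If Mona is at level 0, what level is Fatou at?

2

Chain from Fatou up to Mona: Fatou → Enzo → Mona. That is 2 steps up, so Fatou is 2 levels below Mona.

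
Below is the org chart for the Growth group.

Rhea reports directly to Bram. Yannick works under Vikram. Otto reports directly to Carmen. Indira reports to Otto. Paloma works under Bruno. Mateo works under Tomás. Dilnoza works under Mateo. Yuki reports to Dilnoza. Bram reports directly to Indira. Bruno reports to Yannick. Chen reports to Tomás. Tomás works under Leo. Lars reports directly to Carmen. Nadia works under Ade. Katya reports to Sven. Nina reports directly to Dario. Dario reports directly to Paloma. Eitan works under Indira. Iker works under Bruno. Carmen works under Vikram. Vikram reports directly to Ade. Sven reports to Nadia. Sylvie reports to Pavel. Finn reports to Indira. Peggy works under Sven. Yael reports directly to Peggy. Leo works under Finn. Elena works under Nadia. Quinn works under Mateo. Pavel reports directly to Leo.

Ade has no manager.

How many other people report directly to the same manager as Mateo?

Mateo reports to Tomás. Tomás's other direct reports are Chen — 1 peer.

1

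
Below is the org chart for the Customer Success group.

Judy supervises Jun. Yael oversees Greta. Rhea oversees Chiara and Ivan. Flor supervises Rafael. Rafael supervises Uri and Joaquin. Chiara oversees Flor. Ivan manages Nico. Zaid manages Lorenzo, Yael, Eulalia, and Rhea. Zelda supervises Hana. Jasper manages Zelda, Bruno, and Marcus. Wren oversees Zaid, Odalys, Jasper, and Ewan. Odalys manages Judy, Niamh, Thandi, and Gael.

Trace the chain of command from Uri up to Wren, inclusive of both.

Uri reports to Rafael. Rafael reports to Flor. Flor reports to Chiara. Chiara reports to Rhea. Rhea reports to Zaid. Zaid reports to Wren. Wren is at the top.

Uri -> Rafael -> Flor -> Chiara -> Rhea -> Zaid -> Wren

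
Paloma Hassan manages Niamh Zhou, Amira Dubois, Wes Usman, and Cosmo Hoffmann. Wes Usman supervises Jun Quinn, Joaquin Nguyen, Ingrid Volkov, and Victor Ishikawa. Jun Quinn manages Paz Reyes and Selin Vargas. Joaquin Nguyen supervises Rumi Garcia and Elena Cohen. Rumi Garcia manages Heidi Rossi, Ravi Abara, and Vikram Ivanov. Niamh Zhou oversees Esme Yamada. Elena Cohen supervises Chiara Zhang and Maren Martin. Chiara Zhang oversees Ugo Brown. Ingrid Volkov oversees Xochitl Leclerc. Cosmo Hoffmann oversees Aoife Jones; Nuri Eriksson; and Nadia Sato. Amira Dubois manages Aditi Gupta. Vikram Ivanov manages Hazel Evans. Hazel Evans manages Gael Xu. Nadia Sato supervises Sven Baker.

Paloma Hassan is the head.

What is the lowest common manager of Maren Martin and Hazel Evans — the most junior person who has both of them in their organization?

Maren Martin's chain of managers is Elena Cohen, Joaquin Nguyen, Wes Usman, Paloma Hassan. Hazel Evans's chain of managers is Vikram Ivanov, Rumi Garcia, Joaquin Nguyen, Wes Usman, Paloma Hassan. The first manager that appears in both chains is Joaquin Nguyen.

Joaquin Nguyen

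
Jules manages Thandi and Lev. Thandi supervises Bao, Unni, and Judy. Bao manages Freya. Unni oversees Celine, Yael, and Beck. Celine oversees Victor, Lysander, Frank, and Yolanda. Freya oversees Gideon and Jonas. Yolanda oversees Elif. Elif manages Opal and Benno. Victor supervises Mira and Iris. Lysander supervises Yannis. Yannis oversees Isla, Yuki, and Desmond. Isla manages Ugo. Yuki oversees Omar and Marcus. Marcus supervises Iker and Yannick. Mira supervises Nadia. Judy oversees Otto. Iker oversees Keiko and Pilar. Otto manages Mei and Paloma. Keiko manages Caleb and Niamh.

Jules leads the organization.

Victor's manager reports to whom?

Victor reports to Celine, and Celine reports to Unni. So Victor's skip-level manager is Unni.

Unni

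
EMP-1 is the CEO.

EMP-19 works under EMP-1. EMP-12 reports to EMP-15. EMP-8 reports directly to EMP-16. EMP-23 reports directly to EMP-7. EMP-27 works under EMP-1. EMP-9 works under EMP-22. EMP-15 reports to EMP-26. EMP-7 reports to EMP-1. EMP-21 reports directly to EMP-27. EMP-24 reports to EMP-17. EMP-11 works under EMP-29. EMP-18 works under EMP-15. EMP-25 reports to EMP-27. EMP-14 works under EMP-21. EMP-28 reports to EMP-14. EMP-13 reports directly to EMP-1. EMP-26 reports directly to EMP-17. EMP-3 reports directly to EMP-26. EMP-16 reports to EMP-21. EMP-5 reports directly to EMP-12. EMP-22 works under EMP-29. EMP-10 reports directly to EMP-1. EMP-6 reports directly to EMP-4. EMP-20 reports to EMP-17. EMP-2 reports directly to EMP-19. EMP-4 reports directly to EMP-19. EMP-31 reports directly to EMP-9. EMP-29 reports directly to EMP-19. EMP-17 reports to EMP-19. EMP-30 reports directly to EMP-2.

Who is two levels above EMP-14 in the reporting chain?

EMP-14 reports to EMP-21, and EMP-21 reports to EMP-27. So EMP-14's skip-level manager is EMP-27.

EMP-27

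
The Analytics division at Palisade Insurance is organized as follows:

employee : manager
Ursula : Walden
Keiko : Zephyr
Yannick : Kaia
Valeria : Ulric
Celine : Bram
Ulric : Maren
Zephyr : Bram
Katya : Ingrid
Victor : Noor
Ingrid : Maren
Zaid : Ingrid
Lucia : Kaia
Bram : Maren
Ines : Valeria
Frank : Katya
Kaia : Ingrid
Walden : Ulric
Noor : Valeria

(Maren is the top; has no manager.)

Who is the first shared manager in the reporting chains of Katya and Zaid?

Ingrid

Katya's chain of managers is Ingrid, Maren. Zaid's chain of managers is Ingrid, Maren. The first manager that appears in both chains is Ingrid.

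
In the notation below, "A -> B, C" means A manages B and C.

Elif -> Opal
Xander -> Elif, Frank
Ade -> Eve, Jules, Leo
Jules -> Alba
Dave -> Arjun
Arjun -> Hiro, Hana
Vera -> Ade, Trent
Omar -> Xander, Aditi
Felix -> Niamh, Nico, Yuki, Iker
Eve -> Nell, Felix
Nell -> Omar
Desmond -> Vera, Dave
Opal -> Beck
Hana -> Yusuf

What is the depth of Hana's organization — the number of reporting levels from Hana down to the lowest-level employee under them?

The longest chain under Hana runs Hana → Yusuf, which is 1 level below Hana.

1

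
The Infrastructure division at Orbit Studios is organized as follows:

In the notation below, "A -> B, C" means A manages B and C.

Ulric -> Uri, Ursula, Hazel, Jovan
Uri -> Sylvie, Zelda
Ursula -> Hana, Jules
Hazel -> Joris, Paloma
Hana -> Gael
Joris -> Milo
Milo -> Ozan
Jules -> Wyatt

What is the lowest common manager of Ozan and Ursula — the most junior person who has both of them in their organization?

Ozan's chain of managers is Milo, Joris, Hazel, Ulric. Ursula's chain of managers is Ulric. The first manager that appears in both chains is Ulric.

Ulric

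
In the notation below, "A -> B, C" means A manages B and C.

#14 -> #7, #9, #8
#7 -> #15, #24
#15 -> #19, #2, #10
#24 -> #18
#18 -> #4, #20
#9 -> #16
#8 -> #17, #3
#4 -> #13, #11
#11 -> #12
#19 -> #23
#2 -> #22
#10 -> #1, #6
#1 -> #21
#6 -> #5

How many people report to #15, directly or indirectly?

9

#15 directly manages #19, #2, #10. Under #19: #23 (1). Under #2: #22 (1). Under #10: #6, #5, #1, #21 (4). So #15's organization is 3 direct reports plus everyone under them: 2 + 2 + 5 = 9.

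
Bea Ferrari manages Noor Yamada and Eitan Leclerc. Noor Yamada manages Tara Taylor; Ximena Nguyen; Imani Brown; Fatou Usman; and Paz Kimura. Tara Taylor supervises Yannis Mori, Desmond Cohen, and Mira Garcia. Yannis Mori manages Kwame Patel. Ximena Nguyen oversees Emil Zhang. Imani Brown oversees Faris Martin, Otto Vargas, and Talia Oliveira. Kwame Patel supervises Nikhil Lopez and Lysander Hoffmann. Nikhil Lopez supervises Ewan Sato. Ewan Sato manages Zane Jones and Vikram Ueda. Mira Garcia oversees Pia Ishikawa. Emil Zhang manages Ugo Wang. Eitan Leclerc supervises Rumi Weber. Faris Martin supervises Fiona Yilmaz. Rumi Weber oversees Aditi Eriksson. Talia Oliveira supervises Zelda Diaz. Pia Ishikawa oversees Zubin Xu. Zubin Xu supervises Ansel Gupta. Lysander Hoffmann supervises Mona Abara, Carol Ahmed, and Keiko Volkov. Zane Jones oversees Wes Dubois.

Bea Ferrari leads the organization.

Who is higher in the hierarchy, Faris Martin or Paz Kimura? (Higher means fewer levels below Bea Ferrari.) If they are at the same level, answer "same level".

Faris Martin is 3 levels below Bea Ferrari; Paz Kimura is 2. Paz Kimura is higher.

Paz Kimura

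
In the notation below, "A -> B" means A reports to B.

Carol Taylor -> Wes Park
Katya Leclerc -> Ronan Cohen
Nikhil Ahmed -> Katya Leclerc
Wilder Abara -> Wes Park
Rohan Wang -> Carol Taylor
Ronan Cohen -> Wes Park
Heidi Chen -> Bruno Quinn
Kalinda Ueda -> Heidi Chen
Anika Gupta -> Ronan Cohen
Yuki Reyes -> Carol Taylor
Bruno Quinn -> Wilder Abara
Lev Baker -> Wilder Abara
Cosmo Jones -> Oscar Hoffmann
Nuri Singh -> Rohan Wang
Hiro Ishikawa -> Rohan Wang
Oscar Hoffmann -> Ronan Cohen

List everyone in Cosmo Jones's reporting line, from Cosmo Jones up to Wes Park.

Cosmo Jones -> Oscar Hoffmann -> Ronan Cohen -> Wes Park

Cosmo Jones reports to Oscar Hoffmann. Oscar Hoffmann reports to Ronan Cohen. Ronan Cohen reports to Wes Park. Wes Park is at the top.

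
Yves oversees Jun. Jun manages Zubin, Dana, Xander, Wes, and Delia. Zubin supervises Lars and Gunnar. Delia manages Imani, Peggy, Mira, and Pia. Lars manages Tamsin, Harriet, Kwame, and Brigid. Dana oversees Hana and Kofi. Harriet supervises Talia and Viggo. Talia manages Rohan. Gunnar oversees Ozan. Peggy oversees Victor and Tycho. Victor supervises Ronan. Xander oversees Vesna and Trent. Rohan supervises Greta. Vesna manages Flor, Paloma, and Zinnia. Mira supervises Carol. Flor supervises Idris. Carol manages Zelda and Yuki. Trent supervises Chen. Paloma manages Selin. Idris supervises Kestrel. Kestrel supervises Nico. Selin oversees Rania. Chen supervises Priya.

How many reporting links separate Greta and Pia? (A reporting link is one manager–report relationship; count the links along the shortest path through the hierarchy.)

Greta is 6 levels below Jun, and Pia is 2 levels below Jun (their lowest common manager). The shortest path runs up from Greta to Jun and back down to Pia: 6 + 2 = 8 links.

8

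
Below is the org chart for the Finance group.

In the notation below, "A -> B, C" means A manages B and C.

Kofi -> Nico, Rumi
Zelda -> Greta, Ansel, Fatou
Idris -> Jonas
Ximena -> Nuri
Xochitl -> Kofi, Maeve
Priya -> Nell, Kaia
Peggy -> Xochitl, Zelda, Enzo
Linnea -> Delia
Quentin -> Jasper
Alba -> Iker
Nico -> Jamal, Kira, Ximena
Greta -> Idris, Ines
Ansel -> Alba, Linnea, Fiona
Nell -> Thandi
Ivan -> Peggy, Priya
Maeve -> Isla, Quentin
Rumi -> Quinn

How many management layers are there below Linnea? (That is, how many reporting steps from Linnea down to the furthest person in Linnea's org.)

1

The longest chain under Linnea runs Linnea → Delia, which is 1 level below Linnea.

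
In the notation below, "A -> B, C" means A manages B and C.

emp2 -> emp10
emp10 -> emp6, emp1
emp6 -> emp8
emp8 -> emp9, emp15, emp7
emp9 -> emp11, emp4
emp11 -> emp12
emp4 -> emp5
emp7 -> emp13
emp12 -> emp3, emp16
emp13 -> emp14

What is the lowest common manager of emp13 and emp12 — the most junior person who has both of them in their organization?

emp8

emp13's chain of managers is emp7, emp8, emp6, emp10, emp2. emp12's chain of managers is emp11, emp9, emp8, emp6, emp10, emp2. The first manager that appears in both chains is emp8.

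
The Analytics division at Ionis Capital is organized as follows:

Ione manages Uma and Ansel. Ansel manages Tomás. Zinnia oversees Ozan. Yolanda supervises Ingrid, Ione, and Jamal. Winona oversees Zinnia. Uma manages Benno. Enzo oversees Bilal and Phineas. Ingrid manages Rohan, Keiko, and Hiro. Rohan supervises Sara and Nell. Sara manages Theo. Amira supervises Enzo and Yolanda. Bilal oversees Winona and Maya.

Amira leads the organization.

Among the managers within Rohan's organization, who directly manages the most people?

Rohan

Direct-report counts within Rohan's organization: Rohan has 2; Sara has 1. The largest is 2, held by Rohan.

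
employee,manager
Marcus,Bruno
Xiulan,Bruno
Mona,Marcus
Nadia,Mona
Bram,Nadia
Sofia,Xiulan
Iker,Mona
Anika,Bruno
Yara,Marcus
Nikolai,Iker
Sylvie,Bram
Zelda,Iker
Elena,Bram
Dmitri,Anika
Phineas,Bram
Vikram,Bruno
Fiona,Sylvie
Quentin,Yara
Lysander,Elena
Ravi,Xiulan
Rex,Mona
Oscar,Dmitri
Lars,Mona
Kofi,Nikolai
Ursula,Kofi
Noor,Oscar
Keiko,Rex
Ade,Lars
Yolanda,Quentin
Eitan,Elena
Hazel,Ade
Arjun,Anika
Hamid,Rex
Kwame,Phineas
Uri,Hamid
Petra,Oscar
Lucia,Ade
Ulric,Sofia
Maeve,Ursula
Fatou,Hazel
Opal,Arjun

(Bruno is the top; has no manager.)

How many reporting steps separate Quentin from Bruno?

Chain from Quentin up to Bruno: Quentin → Yara → Marcus → Bruno. That is 3 steps up, so Quentin is 3 levels below Bruno.

3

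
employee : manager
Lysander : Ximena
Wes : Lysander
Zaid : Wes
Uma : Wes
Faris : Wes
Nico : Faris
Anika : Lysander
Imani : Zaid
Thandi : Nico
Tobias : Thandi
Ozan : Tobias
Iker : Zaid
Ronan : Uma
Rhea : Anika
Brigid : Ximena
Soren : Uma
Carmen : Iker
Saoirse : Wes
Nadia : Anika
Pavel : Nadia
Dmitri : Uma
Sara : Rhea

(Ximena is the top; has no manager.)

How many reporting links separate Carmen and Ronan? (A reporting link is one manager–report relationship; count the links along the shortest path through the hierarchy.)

Carmen is 3 levels below Wes, and Ronan is 2 levels below Wes (their lowest common manager). The shortest path runs up from Carmen to Wes and back down to Ronan: 3 + 2 = 5 links.

5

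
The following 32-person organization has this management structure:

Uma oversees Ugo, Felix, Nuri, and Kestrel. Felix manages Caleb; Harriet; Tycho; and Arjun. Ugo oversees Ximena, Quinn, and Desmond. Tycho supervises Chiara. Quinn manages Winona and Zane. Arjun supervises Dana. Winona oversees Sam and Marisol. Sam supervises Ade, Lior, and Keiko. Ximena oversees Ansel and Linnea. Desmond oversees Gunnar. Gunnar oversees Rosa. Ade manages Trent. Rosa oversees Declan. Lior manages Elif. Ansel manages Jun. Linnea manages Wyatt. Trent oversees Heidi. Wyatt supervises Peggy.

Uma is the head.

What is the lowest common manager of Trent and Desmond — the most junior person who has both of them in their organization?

Ugo

Trent's chain of managers is Ade, Sam, Winona, Quinn, Ugo, Uma. Desmond's chain of managers is Ugo, Uma. The first manager that appears in both chains is Ugo.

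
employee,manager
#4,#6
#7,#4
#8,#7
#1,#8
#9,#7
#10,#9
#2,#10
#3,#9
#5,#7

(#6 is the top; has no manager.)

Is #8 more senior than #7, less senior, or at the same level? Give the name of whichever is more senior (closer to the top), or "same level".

#7

#8 is 3 levels below #6; #7 is 2. #7 is higher.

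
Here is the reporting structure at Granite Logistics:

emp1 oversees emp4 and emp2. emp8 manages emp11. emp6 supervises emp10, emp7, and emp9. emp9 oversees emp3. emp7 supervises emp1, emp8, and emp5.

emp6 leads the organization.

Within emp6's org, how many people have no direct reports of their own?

The people in emp6's organization with no one reporting to them are emp3, emp10, emp5, emp11, emp2, emp4. That is 6.

6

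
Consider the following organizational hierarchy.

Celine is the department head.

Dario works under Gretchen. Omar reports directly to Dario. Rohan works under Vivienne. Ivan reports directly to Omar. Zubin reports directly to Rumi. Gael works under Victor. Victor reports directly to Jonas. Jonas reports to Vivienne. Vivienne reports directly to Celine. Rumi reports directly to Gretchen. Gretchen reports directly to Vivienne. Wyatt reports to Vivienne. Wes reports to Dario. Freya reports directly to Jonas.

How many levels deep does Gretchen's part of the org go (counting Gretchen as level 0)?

3

The longest chain under Gretchen runs Gretchen → Dario → Omar → Ivan, which is 3 levels below Gretchen.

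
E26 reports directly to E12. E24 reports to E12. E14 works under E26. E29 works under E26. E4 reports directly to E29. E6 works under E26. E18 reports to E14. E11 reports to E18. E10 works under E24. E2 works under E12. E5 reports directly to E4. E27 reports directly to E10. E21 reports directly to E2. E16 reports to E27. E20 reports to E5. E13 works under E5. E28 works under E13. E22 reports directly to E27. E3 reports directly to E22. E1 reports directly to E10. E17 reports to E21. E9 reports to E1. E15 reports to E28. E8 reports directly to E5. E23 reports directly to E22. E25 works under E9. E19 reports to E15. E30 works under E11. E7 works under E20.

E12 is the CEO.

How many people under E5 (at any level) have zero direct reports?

3

The people in E5's organization with no one reporting to them are E8, E19, E7. That is 3.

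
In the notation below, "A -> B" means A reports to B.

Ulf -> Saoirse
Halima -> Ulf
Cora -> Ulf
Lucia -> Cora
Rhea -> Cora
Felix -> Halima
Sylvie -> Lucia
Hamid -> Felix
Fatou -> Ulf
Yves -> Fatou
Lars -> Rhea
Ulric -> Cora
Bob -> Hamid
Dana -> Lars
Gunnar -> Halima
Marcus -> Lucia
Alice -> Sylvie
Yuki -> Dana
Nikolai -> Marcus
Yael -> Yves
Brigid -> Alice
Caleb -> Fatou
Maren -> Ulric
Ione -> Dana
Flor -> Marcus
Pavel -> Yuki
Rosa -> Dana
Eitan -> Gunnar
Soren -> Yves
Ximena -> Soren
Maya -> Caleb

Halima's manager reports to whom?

Halima reports to Ulf, and Ulf reports to Saoirse. So Halima's skip-level manager is Saoirse.

Saoirse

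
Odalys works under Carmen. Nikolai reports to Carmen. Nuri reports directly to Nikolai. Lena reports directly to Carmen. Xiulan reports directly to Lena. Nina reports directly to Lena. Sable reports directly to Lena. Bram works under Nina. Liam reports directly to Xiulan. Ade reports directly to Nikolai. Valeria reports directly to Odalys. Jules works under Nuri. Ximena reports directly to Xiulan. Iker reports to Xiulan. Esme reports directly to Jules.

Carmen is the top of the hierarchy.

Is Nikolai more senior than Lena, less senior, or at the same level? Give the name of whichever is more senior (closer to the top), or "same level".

same level

Both Nikolai and Lena are 1 level below Carmen.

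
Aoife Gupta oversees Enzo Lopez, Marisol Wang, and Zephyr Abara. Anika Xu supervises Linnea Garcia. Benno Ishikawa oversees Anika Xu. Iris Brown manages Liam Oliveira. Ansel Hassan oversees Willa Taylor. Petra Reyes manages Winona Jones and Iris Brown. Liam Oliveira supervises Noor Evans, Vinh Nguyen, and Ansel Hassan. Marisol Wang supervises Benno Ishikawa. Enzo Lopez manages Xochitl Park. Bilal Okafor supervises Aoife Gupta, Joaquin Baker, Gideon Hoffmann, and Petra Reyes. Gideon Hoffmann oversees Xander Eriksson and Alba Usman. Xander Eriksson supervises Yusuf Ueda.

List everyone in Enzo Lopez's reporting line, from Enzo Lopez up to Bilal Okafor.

Enzo Lopez -> Aoife Gupta -> Bilal Okafor

Enzo Lopez reports to Aoife Gupta. Aoife Gupta reports to Bilal Okafor. Bilal Okafor is at the top.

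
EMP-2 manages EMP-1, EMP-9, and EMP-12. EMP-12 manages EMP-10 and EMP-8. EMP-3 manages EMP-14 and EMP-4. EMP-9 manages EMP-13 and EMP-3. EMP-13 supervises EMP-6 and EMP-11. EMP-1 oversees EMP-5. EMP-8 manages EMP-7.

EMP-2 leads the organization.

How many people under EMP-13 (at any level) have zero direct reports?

2

The people in EMP-13's organization with no one reporting to them are EMP-11, EMP-6. That is 2.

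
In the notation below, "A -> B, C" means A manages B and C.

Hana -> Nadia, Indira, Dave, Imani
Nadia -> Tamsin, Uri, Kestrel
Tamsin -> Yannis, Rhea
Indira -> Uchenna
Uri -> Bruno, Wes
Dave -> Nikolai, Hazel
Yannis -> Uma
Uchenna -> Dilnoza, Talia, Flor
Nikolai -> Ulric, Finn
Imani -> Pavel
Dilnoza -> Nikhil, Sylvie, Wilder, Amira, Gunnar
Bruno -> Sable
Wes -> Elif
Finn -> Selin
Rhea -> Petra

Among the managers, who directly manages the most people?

Dilnoza

Direct-report counts: Hana has 4; Imani has 1; Dave has 2; Nikolai has 2; Finn has 1; Indira has 1; Uchenna has 3; Dilnoza has 5; Nadia has 3; Uri has 2; Wes has 1; Bruno has 1; Tamsin has 2; Rhea has 1; Yannis has 1. The largest is 5, held by Dilnoza.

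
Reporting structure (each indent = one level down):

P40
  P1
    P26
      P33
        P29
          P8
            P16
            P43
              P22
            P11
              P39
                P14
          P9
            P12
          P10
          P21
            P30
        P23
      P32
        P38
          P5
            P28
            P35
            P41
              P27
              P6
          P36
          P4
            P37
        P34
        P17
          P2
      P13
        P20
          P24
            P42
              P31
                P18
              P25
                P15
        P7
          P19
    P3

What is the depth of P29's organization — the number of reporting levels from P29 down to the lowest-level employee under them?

The longest chain under P29 runs P29 → P8 → P11 → P39 → P14, which is 4 levels below P29.

4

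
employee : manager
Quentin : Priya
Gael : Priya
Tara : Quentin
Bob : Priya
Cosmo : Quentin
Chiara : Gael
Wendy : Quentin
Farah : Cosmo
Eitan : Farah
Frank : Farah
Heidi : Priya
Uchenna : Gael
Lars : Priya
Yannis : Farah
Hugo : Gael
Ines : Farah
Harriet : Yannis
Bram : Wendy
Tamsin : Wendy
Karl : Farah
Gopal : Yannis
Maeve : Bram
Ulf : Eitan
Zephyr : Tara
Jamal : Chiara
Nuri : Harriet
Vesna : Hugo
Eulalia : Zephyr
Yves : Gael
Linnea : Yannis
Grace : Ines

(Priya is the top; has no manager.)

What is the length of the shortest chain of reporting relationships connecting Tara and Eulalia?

2

Eulalia is in Tara's organization: the chain from Eulalia up to Tara is Eulalia → Zephyr → Tara, which is 2 links.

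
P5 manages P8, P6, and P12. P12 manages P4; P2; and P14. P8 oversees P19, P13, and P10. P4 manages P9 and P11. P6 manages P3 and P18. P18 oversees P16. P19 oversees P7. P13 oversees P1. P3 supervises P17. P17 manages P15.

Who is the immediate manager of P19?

P8

P19 reports directly to P8.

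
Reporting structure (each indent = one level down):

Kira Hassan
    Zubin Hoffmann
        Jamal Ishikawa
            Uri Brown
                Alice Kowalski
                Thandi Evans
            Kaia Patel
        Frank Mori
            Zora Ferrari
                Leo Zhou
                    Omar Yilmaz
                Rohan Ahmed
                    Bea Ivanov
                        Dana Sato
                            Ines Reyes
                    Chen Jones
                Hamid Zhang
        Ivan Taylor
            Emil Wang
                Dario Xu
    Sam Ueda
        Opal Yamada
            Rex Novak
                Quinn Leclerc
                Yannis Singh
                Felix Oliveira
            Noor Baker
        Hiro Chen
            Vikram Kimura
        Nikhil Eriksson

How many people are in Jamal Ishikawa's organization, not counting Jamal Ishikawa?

Jamal Ishikawa directly manages Uri Brown, Kaia Patel. Under Uri Brown: Thandi Evans, Alice Kowalski (2). Kaia Patel has no reports. So Jamal Ishikawa's organization is 2 direct reports plus everyone under them: 3 + 1 = 4.

4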